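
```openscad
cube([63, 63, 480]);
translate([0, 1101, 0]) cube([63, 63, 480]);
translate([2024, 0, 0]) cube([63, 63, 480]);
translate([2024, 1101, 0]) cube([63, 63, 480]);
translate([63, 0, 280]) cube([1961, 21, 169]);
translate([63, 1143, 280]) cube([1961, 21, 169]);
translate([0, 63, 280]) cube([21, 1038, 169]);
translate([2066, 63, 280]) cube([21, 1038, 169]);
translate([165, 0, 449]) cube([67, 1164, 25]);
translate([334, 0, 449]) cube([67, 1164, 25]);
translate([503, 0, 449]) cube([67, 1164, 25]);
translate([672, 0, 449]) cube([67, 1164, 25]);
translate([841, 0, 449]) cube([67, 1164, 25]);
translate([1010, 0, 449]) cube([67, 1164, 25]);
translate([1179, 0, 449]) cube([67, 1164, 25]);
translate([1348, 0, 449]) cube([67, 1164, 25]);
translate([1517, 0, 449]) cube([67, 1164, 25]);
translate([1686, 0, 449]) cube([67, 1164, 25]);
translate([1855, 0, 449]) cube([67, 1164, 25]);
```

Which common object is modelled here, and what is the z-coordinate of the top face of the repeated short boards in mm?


A bed frame. The slat-top height is 474 mm.

Four posts, four rails, and a row of slats — a bed frame. Slats sit on the rails at z = 280 + 169 = 449; with slat thickness 25, the top is 474 mm.


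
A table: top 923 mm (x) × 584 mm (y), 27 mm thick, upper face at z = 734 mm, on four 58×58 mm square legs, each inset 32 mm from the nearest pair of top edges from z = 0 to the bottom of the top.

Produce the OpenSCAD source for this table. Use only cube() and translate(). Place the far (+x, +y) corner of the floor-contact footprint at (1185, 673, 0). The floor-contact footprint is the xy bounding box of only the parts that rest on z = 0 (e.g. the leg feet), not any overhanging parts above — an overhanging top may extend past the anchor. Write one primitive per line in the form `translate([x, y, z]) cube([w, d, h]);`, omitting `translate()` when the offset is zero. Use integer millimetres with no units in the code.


translate([294, 121, 707]) cube([923, 584, 27]);
translate([326, 153, 0]) cube([58, 58, 707]);
translate([1127, 153, 0]) cube([58, 58, 707]);
translate([326, 615, 0]) cube([58, 58, 707]);
translate([1127, 615, 0]) cube([58, 58, 707]);


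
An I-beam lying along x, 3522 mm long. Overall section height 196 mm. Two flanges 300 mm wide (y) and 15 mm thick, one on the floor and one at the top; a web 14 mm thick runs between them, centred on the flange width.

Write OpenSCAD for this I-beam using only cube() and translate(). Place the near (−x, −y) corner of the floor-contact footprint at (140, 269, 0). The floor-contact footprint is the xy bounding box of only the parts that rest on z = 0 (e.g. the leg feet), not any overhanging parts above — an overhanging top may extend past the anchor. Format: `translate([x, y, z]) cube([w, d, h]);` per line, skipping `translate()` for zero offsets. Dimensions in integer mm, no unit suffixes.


translate([140, 269, 0]) cube([3522, 300, 15]);
translate([140, 412, 15]) cube([3522, 14, 166]);
translate([140, 269, 181]) cube([3522, 300, 15]);


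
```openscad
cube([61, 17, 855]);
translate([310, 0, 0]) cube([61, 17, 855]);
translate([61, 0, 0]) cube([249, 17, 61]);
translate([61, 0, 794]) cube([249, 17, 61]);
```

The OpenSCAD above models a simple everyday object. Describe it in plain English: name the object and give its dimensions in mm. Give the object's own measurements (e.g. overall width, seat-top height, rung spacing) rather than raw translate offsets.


A rectangular picture frame lying in the x–z plane (depth along y). The opening is 249 mm wide (x) by 733 mm tall (z), surrounded by a border 61 mm wide on all four sides. The frame is 17 mm deep and is made of two full-height vertical stiles with two horizontal rails fitted between them.


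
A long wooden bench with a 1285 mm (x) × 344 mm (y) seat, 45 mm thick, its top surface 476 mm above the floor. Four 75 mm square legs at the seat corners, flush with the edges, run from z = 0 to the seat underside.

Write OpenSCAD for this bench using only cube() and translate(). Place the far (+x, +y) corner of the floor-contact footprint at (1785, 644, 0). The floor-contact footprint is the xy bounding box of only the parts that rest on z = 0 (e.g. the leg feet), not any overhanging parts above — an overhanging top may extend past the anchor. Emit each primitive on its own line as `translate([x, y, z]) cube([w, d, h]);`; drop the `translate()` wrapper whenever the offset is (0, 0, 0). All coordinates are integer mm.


translate([500, 300, 431]) cube([1285, 344, 45]);
translate([500, 300, 0]) cube([75, 75, 431]);
translate([500, 569, 0]) cube([75, 75, 431]);
translate([1710, 300, 0]) cube([75, 75, 431]);
translate([1710, 569, 0]) cube([75, 75, 431]);


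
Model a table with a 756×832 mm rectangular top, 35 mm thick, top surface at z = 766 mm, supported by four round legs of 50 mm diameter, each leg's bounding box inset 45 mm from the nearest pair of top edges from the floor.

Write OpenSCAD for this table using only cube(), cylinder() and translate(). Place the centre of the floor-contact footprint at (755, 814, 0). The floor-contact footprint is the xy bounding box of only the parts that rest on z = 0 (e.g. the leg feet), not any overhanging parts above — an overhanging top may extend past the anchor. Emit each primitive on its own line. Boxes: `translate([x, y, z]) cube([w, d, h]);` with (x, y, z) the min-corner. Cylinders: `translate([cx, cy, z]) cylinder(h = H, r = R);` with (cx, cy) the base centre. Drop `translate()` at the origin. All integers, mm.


// leg_h = 766 - 35 = 731
translate([377, 398, 731]) cube([756, 832, 35]);
translate([447, 468, 0]) cylinder(h = 731, r = 25);
translate([1063, 468, 0]) cylinder(h = 731, r = 25);
translate([447, 1160, 0]) cylinder(h = 731, r = 25);
translate([1063, 1160, 0]) cylinder(h = 731, r = 25);


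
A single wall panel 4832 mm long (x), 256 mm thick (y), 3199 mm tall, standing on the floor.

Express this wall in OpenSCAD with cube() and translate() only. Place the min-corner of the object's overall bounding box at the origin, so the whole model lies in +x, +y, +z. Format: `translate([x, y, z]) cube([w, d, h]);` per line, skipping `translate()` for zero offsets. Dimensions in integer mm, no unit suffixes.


cube([4832, 256, 3199]);


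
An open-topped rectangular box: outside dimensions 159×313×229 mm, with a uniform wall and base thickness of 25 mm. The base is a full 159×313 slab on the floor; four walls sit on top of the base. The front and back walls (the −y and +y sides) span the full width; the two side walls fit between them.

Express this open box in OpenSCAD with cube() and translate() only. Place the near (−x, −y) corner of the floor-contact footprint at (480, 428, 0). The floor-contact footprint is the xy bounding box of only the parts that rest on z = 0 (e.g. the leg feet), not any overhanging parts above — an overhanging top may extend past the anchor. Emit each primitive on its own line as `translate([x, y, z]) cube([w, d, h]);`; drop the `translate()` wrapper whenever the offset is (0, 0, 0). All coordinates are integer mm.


translate([480, 428, 0]) cube([159, 313, 25]);
translate([480, 428, 25]) cube([159, 25, 204]);
translate([480, 716, 25]) cube([159, 25, 204]);
translate([480, 453, 25]) cube([25, 263, 204]);
translate([614, 453, 25]) cube([25, 263, 204]);


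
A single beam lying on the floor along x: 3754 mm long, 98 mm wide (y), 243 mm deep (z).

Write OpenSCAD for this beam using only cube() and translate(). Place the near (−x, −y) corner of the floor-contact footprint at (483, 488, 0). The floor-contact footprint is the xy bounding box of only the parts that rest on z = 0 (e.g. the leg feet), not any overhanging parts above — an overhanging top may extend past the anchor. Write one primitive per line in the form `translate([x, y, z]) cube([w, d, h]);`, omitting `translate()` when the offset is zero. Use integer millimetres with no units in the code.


translate([483, 488, 0]) cube([3754, 98, 243]);


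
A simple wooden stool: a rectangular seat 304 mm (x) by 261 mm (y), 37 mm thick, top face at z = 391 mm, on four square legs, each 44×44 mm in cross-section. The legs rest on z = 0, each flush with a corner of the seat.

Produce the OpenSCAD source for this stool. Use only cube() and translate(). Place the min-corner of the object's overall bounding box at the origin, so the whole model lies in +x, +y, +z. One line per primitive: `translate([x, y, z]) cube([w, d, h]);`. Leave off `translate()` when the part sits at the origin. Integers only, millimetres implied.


translate([0, 0, 354]) cube([304, 261, 37]);
cube([44, 44, 354]);
translate([260, 0, 0]) cube([44, 44, 354]);
translate([0, 217, 0]) cube([44, 44, 354]);
translate([260, 217, 0]) cube([44, 44, 354]);


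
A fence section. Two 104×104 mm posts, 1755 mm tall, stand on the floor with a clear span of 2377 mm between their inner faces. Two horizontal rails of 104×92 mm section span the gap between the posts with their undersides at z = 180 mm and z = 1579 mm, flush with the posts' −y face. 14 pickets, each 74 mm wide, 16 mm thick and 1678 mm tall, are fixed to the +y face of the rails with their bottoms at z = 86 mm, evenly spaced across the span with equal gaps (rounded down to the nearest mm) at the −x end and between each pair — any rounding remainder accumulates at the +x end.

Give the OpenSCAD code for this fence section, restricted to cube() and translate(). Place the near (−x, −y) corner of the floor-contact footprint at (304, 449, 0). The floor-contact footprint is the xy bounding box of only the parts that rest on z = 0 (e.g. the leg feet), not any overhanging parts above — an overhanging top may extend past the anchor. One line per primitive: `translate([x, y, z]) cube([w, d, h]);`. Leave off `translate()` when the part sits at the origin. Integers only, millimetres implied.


translate([304, 449, 0]) cube([104, 104, 1755]);
translate([2785, 449, 0]) cube([104, 104, 1755]);
translate([408, 449, 180]) cube([2377, 104, 92]);
translate([408, 449, 1579]) cube([2377, 104, 92]);
translate([497, 553, 86]) cube([74, 16, 1678]);
translate([660, 553, 86]) cube([74, 16, 1678]);
translate([823, 553, 86]) cube([74, 16, 1678]);
translate([986, 553, 86]) cube([74, 16, 1678]);
translate([1149, 553, 86]) cube([74, 16, 1678]);
translate([1312, 553, 86]) cube([74, 16, 1678]);
translate([1475, 553, 86]) cube([74, 16, 1678]);
translate([1638, 553, 86]) cube([74, 16, 1678]);
translate([1801, 553, 86]) cube([74, 16, 1678]);
translate([1964, 553, 86]) cube([74, 16, 1678]);
translate([2127, 553, 86]) cube([74, 16, 1678]);
translate([2290, 553, 86]) cube([74, 16, 1678]);
translate([2453, 553, 86]) cube([74, 16, 1678]);
translate([2616, 553, 86]) cube([74, 16, 1678]);


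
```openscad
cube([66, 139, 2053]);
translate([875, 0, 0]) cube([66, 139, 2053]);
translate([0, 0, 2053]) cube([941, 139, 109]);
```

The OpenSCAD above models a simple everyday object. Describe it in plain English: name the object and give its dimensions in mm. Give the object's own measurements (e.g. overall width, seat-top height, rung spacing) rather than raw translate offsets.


A door frame. The clear opening is 809 mm wide and 2053 mm high. Two 66 mm wide jambs, 139 mm deep, stand either side of the opening from the floor to the top of the opening. A 109 mm thick head sits across the top of both jambs, spanning the full outside width of the frame.


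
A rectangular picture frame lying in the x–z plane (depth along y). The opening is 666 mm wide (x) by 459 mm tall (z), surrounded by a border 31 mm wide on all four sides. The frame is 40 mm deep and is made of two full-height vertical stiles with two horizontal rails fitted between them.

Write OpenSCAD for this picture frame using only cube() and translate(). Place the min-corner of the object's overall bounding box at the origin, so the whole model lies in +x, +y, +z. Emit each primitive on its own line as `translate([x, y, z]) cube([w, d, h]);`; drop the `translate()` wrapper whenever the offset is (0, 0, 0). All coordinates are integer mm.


cube([31, 40, 521]);
translate([697, 0, 0]) cube([31, 40, 521]);
translate([31, 0, 0]) cube([666, 40, 31]);
translate([31, 0, 490]) cube([666, 40, 31]);


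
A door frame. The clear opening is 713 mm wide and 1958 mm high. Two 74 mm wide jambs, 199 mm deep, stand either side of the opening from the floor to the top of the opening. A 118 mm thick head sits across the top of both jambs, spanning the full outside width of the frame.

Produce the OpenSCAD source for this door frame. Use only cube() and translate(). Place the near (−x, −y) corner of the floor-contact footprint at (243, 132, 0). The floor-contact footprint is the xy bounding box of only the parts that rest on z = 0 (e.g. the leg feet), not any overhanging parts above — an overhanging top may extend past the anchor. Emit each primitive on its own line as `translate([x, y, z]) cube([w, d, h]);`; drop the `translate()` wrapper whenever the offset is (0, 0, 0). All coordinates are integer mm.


translate([243, 132, 0]) cube([74, 199, 1958]);
translate([1030, 132, 0]) cube([74, 199, 1958]);
translate([243, 132, 1958]) cube([861, 199, 118]);


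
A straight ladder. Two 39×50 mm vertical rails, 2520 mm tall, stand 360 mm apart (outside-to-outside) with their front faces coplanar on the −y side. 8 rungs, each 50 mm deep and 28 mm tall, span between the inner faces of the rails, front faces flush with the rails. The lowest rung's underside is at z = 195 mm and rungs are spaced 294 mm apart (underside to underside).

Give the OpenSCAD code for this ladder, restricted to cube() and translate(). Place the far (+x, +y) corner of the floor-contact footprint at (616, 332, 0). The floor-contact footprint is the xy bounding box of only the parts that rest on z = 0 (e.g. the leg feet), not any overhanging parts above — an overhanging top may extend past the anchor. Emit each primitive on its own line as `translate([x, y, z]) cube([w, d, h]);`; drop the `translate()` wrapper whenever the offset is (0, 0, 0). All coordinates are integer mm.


// rung span = 360 - 2*39 = 282
// rung[k] z = 195 + k*294
translate([256, 282, 0]) cube([39, 50, 2520]);
translate([577, 282, 0]) cube([39, 50, 2520]);
translate([295, 282, 195]) cube([282, 50, 28]);
translate([295, 282, 489]) cube([282, 50, 28]);
translate([295, 282, 783]) cube([282, 50, 28]);
translate([295, 282, 1077]) cube([282, 50, 28]);
translate([295, 282, 1371]) cube([282, 50, 28]);
translate([295, 282, 1665]) cube([282, 50, 28]);
translate([295, 282, 1959]) cube([282, 50, 28]);
translate([295, 282, 2253]) cube([282, 50, 28]);


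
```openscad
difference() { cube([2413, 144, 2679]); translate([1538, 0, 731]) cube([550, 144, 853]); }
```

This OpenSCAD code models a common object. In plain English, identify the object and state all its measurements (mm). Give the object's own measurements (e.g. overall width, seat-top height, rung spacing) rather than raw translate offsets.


A wall 2413 mm long (x), 144 mm thick (y), 2679 mm tall, with a rectangular window opening cut through it. The opening is 550 mm wide and 853 mm tall; its sill is at z = 731 mm and its near (−x) edge is 1538 mm from the wall's −x end. The opening passes through the full wall thickness.


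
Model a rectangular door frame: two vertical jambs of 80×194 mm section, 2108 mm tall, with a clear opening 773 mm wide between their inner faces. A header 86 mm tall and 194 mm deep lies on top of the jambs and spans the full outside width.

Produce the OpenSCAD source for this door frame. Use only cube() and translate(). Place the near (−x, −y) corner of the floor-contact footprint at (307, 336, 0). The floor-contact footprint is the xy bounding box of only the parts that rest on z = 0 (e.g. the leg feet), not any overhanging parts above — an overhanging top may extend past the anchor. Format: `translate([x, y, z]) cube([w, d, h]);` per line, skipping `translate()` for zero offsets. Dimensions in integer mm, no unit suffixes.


translate([307, 336, 0]) cube([80, 194, 2108]);
translate([1160, 336, 0]) cube([80, 194, 2108]);
translate([307, 336, 2108]) cube([933, 194, 86]);


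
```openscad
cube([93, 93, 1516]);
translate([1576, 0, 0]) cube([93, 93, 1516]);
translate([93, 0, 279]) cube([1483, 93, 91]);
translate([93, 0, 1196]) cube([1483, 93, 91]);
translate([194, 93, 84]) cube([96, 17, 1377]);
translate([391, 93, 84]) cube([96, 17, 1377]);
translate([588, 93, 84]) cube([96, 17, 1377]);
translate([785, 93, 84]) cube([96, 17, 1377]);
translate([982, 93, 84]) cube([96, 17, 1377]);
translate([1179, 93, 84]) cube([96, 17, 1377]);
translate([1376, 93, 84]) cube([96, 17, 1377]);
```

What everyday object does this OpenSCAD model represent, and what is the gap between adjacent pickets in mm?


A fence section. The picket gap is 101 mm.

Two posts, two rails, 7 pickets — a fence section. Span 1483 mm holds 7 pickets of 96 mm with 8 equal gaps: ⌊(1483 − 7·96) / 8⌋ = 101 mm.


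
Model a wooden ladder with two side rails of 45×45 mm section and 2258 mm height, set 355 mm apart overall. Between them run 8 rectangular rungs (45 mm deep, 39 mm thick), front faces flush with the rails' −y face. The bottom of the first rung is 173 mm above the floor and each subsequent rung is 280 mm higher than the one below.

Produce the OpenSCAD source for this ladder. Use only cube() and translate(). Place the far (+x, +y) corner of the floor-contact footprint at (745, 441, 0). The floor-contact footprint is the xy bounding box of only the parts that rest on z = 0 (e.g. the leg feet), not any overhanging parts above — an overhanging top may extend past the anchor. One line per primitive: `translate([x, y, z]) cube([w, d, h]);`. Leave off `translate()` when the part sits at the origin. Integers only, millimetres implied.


translate([390, 396, 0]) cube([45, 45, 2258]);
translate([700, 396, 0]) cube([45, 45, 2258]);
translate([435, 396, 173]) cube([265, 45, 39]);
translate([435, 396, 453]) cube([265, 45, 39]);
translate([435, 396, 733]) cube([265, 45, 39]);
translate([435, 396, 1013]) cube([265, 45, 39]);
translate([435, 396, 1293]) cube([265, 45, 39]);
translate([435, 396, 1573]) cube([265, 45, 39]);
translate([435, 396, 1853]) cube([265, 45, 39]);
translate([435, 396, 2133]) cube([265, 45, 39]);


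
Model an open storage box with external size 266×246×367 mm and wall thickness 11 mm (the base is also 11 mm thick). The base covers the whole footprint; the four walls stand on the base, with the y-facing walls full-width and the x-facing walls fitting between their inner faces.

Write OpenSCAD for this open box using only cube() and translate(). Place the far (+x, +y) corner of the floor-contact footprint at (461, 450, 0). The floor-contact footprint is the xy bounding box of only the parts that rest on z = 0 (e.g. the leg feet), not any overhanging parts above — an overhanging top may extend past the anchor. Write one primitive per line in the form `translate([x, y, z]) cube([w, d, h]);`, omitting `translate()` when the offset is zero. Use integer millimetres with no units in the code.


translate([195, 204, 0]) cube([266, 246, 11]);
translate([195, 204, 11]) cube([266, 11, 356]);
translate([195, 439, 11]) cube([266, 11, 356]);
translate([195, 215, 11]) cube([11, 224, 356]);
translate([450, 215, 11]) cube([11, 224, 356]);


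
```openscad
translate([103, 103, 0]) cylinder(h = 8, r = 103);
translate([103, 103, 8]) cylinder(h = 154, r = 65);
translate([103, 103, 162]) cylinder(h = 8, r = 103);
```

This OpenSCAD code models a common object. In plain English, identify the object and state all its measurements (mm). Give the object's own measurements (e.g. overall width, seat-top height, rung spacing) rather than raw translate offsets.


A spool: two coaxial disc flanges of radius 103 mm and thickness 8 mm, joined by a core cylinder of radius 65 mm and height 154 mm. The lower flange rests on z = 0 and the three cylinders share a vertical axis.


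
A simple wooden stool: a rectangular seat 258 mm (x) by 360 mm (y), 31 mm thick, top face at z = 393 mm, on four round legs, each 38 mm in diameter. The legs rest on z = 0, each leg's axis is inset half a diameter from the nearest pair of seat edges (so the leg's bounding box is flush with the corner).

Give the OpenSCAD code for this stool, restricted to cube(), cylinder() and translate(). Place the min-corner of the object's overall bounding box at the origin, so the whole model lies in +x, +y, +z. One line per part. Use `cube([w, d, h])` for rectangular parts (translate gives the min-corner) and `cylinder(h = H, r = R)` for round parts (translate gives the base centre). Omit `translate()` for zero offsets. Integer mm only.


// leg_h = 393 - 31 = 362
translate([0, 0, 362]) cube([258, 360, 31]);
translate([19, 19, 0]) cylinder(h = 362, r = 19);
translate([239, 19, 0]) cylinder(h = 362, r = 19);
translate([19, 341, 0]) cylinder(h = 362, r = 19);
translate([239, 341, 0]) cylinder(h = 362, r = 19);


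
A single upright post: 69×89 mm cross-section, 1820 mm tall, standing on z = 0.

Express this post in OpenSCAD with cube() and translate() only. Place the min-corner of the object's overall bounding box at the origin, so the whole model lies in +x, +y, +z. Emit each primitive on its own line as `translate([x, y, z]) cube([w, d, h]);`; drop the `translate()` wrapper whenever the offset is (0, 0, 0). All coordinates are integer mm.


cube([69, 89, 1820]);


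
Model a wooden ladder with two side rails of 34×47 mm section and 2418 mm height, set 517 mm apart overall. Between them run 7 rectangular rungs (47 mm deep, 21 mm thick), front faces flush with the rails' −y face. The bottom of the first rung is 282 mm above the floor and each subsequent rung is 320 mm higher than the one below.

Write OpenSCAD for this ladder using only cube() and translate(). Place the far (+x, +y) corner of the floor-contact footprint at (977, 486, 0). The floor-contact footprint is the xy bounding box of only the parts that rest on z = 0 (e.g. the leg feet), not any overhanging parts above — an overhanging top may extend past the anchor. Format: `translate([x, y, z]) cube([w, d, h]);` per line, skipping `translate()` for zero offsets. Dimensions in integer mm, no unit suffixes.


translate([460, 439, 0]) cube([34, 47, 2418]);
translate([943, 439, 0]) cube([34, 47, 2418]);
translate([494, 439, 282]) cube([449, 47, 21]);
translate([494, 439, 602]) cube([449, 47, 21]);
translate([494, 439, 922]) cube([449, 47, 21]);
translate([494, 439, 1242]) cube([449, 47, 21]);
translate([494, 439, 1562]) cube([449, 47, 21]);
translate([494, 439, 1882]) cube([449, 47, 21]);
translate([494, 439, 2202]) cube([449, 47, 21]);


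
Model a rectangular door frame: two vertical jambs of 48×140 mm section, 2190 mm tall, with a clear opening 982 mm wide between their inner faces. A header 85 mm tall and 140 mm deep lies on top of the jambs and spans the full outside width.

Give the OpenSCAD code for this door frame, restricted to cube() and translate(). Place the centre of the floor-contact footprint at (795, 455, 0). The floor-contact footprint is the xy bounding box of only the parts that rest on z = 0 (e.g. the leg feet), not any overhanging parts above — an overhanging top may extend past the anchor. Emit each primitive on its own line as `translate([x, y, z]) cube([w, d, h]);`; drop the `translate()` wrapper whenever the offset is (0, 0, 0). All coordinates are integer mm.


translate([256, 385, 0]) cube([48, 140, 2190]);
translate([1286, 385, 0]) cube([48, 140, 2190]);
translate([256, 385, 2190]) cube([1078, 140, 85]);


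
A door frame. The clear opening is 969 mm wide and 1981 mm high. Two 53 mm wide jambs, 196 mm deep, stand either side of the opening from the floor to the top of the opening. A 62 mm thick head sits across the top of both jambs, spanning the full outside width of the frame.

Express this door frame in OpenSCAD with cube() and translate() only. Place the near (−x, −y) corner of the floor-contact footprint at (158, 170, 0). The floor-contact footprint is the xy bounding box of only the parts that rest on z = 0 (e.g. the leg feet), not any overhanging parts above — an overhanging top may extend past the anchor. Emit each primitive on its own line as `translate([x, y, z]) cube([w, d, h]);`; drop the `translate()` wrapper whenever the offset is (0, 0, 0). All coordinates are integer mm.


translate([158, 170, 0]) cube([53, 196, 1981]);
translate([1180, 170, 0]) cube([53, 196, 1981]);
translate([158, 170, 1981]) cube([1075, 196, 62]);


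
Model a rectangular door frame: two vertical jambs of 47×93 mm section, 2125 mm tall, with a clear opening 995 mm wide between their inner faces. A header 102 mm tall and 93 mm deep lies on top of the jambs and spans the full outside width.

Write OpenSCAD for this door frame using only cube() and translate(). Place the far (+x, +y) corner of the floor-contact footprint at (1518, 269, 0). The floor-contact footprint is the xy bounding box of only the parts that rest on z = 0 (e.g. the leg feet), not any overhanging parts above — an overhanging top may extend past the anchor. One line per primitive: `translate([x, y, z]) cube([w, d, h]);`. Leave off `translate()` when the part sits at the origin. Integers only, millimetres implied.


translate([429, 176, 0]) cube([47, 93, 2125]);
translate([1471, 176, 0]) cube([47, 93, 2125]);
translate([429, 176, 2125]) cube([1089, 93, 102]);


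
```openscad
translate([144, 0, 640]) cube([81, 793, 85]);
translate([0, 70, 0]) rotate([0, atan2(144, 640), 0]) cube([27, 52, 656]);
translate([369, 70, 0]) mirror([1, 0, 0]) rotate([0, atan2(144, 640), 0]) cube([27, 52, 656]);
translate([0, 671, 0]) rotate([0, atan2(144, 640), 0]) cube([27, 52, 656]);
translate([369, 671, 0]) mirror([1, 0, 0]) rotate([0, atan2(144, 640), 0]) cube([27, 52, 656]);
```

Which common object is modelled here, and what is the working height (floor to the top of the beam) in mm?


A sawhorse. The overall height is 725 mm.

A beam across two mirrored pairs of raked legs — a sawhorse. The beam's underside is at z = 640 (matching the legs' vertical rise in atan2(144, 640)) and the beam is 85 mm tall, so its top is at 640 + 85 = 725 mm. The raked legs top out at the beam's underside, so that is the highest point.


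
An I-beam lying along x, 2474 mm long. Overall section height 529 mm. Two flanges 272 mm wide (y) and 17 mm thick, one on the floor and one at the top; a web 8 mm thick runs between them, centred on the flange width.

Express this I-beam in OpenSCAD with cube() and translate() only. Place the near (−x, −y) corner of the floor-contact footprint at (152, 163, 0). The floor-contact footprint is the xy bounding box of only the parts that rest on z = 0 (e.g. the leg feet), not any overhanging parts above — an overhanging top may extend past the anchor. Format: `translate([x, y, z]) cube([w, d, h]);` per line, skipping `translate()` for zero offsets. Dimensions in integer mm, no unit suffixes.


translate([152, 163, 0]) cube([2474, 272, 17]);
translate([152, 295, 17]) cube([2474, 8, 495]);
translate([152, 163, 512]) cube([2474, 272, 17]);


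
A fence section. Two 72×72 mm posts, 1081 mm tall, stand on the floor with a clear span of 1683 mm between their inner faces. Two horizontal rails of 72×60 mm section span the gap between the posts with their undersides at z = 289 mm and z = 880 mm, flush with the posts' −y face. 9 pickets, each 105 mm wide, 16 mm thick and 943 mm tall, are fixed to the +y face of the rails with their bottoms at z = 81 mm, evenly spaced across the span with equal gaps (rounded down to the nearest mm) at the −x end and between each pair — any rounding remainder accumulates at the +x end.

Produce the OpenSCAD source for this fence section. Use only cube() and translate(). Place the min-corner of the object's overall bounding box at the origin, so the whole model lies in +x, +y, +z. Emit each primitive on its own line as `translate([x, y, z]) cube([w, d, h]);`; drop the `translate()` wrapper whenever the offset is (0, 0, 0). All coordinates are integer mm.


cube([72, 72, 1081]);
translate([1755, 0, 0]) cube([72, 72, 1081]);
translate([72, 0, 289]) cube([1683, 72, 60]);
translate([72, 0, 880]) cube([1683, 72, 60]);
translate([145, 72, 81]) cube([105, 16, 943]);
translate([323, 72, 81]) cube([105, 16, 943]);
translate([501, 72, 81]) cube([105, 16, 943]);
translate([679, 72, 81]) cube([105, 16, 943]);
translate([857, 72, 81]) cube([105, 16, 943]);
translate([1035, 72, 81]) cube([105, 16, 943]);
translate([1213, 72, 81]) cube([105, 16, 943]);
translate([1391, 72, 81]) cube([105, 16, 943]);
translate([1569, 72, 81]) cube([105, 16, 943]);


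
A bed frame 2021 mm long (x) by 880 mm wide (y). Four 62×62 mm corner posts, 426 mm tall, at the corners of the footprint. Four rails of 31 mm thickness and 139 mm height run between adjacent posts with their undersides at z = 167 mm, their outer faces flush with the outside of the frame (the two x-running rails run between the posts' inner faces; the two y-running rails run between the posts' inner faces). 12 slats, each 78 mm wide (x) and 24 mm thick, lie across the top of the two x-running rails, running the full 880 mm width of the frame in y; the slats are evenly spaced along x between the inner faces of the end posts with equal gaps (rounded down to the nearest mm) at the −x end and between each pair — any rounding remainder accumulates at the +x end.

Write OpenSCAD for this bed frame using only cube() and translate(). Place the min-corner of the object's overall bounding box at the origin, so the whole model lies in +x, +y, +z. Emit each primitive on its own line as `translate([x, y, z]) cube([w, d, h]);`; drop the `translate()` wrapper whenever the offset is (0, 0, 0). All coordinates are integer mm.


// slat z = rail_z + rail_h = 167 + 139 = 306
// slat gap = ⌊(1897 − 12·78) / 13⌋ = 73
cube([62, 62, 426]);
translate([0, 818, 0]) cube([62, 62, 426]);
translate([1959, 0, 0]) cube([62, 62, 426]);
translate([1959, 818, 0]) cube([62, 62, 426]);
translate([62, 0, 167]) cube([1897, 31, 139]);
translate([62, 849, 167]) cube([1897, 31, 139]);
translate([0, 62, 167]) cube([31, 756, 139]);
translate([1990, 62, 167]) cube([31, 756, 139]);
translate([135, 0, 306]) cube([78, 880, 24]);
translate([286, 0, 306]) cube([78, 880, 24]);
translate([437, 0, 306]) cube([78, 880, 24]);
translate([588, 0, 306]) cube([78, 880, 24]);
translate([739, 0, 306]) cube([78, 880, 24]);
translate([890, 0, 306]) cube([78, 880, 24]);
translate([1041, 0, 306]) cube([78, 880, 24]);
translate([1192, 0, 306]) cube([78, 880, 24]);
translate([1343, 0, 306]) cube([78, 880, 24]);
translate([1494, 0, 306]) cube([78, 880, 24]);
translate([1645, 0, 306]) cube([78, 880, 24]);
translate([1796, 0, 306]) cube([78, 880, 24]);


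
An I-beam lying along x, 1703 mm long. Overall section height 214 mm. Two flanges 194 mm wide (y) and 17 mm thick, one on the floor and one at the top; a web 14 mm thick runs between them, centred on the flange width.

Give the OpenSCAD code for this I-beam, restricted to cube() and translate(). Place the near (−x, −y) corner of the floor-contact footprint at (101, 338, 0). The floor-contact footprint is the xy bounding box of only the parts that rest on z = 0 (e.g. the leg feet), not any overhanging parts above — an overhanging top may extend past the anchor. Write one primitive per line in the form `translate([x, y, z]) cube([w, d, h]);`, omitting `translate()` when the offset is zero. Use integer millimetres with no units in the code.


translate([101, 338, 0]) cube([1703, 194, 17]);
translate([101, 428, 17]) cube([1703, 14, 180]);
translate([101, 338, 197]) cube([1703, 194, 17]);


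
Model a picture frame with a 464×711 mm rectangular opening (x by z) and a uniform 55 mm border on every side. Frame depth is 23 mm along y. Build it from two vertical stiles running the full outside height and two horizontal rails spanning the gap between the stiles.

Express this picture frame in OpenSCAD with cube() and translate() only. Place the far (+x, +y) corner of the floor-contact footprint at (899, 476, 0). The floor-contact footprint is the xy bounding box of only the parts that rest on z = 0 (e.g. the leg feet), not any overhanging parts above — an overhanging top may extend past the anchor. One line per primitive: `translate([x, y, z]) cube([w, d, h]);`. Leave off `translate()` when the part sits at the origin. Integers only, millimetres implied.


translate([325, 453, 0]) cube([55, 23, 821]);
translate([844, 453, 0]) cube([55, 23, 821]);
translate([380, 453, 0]) cube([464, 23, 55]);
translate([380, 453, 766]) cube([464, 23, 55]);


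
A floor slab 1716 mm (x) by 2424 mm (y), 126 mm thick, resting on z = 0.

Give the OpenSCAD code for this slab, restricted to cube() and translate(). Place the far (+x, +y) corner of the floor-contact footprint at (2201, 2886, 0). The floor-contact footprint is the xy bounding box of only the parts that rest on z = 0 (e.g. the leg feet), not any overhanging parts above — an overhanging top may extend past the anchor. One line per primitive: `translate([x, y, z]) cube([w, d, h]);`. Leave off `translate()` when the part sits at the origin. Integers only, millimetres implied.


translate([485, 462, 0]) cube([1716, 2424, 126]);


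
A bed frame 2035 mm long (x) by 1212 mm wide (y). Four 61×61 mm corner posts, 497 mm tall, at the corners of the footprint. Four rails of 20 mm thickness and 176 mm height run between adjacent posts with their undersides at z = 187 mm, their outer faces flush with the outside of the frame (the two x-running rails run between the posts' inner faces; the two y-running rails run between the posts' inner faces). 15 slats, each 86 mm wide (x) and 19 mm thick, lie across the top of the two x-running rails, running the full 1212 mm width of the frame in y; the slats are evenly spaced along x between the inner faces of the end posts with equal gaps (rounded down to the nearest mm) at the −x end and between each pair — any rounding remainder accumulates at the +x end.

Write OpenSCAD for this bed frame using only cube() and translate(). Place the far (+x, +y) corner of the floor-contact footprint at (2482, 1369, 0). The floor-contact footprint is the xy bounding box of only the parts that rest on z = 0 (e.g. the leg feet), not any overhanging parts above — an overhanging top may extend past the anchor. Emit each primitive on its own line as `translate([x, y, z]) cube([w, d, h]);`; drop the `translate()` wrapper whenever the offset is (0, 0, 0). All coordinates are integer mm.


translate([447, 157, 0]) cube([61, 61, 497]);
translate([447, 1308, 0]) cube([61, 61, 497]);
translate([2421, 157, 0]) cube([61, 61, 497]);
translate([2421, 1308, 0]) cube([61, 61, 497]);
translate([508, 157, 187]) cube([1913, 20, 176]);
translate([508, 1349, 187]) cube([1913, 20, 176]);
translate([447, 218, 187]) cube([20, 1090, 176]);
translate([2462, 218, 187]) cube([20, 1090, 176]);
translate([546, 157, 363]) cube([86, 1212, 19]);
translate([670, 157, 363]) cube([86, 1212, 19]);
translate([794, 157, 363]) cube([86, 1212, 19]);
translate([918, 157, 363]) cube([86, 1212, 19]);
translate([1042, 157, 363]) cube([86, 1212, 19]);
translate([1166, 157, 363]) cube([86, 1212, 19]);
translate([1290, 157, 363]) cube([86, 1212, 19]);
translate([1414, 157, 363]) cube([86, 1212, 19]);
translate([1538, 157, 363]) cube([86, 1212, 19]);
translate([1662, 157, 363]) cube([86, 1212, 19]);
translate([1786, 157, 363]) cube([86, 1212, 19]);
translate([1910, 157, 363]) cube([86, 1212, 19]);
translate([2034, 157, 363]) cube([86, 1212, 19]);
translate([2158, 157, 363]) cube([86, 1212, 19]);
translate([2282, 157, 363]) cube([86, 1212, 19]);


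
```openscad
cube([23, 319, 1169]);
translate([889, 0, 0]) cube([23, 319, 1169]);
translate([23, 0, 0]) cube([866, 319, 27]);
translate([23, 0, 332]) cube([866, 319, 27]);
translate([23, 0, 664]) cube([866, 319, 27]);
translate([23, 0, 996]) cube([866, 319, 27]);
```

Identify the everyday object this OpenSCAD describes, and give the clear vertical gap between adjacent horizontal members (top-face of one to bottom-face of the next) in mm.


A bookshelf. The clear shelf gap is 305 mm.

Two tall side panels with 4 horizontal boards between them — a bookshelf. The first two shelf undersides are at z = 0 and z = 332; with shelf thickness 27, the clear gap is 332 − 0 − 27 = 305 mm.


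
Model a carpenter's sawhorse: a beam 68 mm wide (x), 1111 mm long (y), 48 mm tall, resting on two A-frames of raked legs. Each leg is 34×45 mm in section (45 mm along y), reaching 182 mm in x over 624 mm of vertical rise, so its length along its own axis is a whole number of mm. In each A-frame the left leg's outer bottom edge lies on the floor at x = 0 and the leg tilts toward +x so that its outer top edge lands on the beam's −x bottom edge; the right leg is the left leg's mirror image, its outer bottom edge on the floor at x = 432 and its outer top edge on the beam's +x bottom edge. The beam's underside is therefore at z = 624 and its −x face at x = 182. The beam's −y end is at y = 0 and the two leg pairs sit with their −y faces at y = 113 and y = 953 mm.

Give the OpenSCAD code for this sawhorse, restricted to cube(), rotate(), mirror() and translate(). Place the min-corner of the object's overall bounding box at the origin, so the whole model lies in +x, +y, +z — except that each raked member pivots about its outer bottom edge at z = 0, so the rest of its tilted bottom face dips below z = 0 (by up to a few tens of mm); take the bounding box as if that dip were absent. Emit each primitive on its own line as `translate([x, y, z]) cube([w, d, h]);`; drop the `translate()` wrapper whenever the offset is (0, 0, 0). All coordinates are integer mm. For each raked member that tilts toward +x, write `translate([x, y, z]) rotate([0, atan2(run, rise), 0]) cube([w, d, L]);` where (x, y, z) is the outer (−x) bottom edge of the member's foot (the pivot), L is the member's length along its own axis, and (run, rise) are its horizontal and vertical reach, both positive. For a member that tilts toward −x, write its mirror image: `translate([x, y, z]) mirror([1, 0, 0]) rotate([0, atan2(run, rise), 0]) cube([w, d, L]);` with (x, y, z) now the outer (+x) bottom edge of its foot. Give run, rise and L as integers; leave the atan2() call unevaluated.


// leg length = √(182² + 624²) = 650
// right-leg outer foot x = 2·182 + 68 = 432
// beam min-corner = (182, 0, 624)
translate([182, 0, 624]) cube([68, 1111, 48]);
translate([0, 113, 0]) rotate([0, atan2(182, 624), 0]) cube([34, 45, 650]);
translate([432, 113, 0]) mirror([1, 0, 0]) rotate([0, atan2(182, 624), 0]) cube([34, 45, 650]);
translate([0, 953, 0]) rotate([0, atan2(182, 624), 0]) cube([34, 45, 650]);
translate([432, 953, 0]) mirror([1, 0, 0]) rotate([0, atan2(182, 624), 0]) cube([34, 45, 650]);


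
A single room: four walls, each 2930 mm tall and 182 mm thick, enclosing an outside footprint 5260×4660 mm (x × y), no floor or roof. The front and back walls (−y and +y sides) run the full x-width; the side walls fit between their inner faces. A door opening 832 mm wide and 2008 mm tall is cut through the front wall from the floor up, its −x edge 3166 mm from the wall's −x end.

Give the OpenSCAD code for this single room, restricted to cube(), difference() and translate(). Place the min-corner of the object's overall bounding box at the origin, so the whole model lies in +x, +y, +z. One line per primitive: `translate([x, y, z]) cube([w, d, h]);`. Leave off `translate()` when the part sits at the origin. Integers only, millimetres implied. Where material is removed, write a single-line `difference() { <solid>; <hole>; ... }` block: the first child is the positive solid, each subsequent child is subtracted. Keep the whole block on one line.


difference() { cube([5260, 182, 2930]); translate([3166, 0, 0]) cube([832, 182, 2008]); }
translate([0, 4478, 0]) cube([5260, 182, 2930]);
translate([0, 182, 0]) cube([182, 4296, 2930]);
translate([5078, 182, 0]) cube([182, 4296, 2930]);


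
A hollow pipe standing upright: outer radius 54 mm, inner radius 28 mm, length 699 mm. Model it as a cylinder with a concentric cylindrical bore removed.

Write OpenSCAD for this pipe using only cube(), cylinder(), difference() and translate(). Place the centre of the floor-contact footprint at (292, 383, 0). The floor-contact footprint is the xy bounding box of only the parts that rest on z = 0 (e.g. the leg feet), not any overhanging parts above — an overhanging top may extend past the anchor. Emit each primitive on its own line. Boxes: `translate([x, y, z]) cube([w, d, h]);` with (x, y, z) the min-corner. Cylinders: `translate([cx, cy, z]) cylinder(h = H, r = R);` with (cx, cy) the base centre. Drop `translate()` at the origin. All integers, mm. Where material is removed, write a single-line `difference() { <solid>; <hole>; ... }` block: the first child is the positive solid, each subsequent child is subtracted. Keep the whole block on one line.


difference() { translate([292, 383, 0]) cylinder(h = 699, r = 54); translate([292, 383, 0]) cylinder(h = 699, r = 28); }
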